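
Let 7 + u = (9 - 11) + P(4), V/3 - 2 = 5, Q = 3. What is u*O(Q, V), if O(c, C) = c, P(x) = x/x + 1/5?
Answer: -117/5 ≈ -23.400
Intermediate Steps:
V = 21 (V = 6 + 3*5 = 6 + 15 = 21)
P(x) = 6/5 (P(x) = 1 + 1*(1/5) = 1 + 1/5 = 6/5)
u = -39/5 (u = -7 + ((9 - 11) + 6/5) = -7 + (-2 + 6/5) = -7 - 4/5 = -39/5 ≈ -7.8000)
u*O(Q, V) = -39/5*3 = -117/5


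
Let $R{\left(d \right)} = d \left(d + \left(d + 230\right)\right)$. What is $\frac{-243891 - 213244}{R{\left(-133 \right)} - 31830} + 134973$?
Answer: $\frac{3650397001}{27042} \approx 1.3499 \cdot 10^{5}$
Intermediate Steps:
$R{\left(d \right)} = d \left(230 + 2 d\right)$ ($R{\left(d \right)} = d \left(d + \left(230 + d\right)\right) = d \left(230 + 2 d\right)$)
$\frac{-243891 - 213244}{R{\left(-133 \right)} - 31830} + 134973 = \frac{-243891 - 213244}{2 \left(-133\right) \left(115 - 133\right) - 31830} + 134973 = - \frac{457135}{2 \left(-133\right) \left(-18\right) - 31830} + 134973 = - \frac{457135}{4788 - 31830} + 134973 = - \frac{457135}{-27042} + 134973 = \left(-457135\right) \left(- \frac{1}{27042}\right) + 134973 = \frac{457135}{27042} + 134973 = \frac{3650397001}{27042}$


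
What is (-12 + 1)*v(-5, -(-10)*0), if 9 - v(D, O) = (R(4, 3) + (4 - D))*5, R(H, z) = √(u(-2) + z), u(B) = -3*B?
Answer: 561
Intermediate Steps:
R(H, z) = √(6 + z) (R(H, z) = √(-3*(-2) + z) = √(6 + z))
v(D, O) = -26 + 5*D (v(D, O) = 9 - (√(6 + 3) + (4 - D))*5 = 9 - (√9 + (4 - D))*5 = 9 - (3 + (4 - D))*5 = 9 - (7 - D)*5 = 9 - (35 - 5*D) = 9 + (-35 + 5*D) = -26 + 5*D)
(-12 + 1)*v(-5, -(-10)*0) = (-12 + 1)*(-26 + 5*(-5)) = -11*(-26 - 25) = -11*(-51) = 561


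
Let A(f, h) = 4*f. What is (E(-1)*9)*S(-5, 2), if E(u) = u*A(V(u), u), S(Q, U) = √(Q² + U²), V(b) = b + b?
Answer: 72*√29 ≈ 387.73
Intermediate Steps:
V(b) = 2*b
E(u) = 8*u² (E(u) = u*(4*(2*u)) = u*(8*u) = 8*u²)
(E(-1)*9)*S(-5, 2) = ((8*(-1)²)*9)*√((-5)² + 2²) = ((8*1)*9)*√(25 + 4) = (8*9)*√29 = 72*√29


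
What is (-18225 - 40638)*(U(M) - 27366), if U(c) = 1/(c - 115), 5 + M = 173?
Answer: 85374718611/53 ≈ 1.6108e+9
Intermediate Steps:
M = 168 (M = -5 + 173 = 168)
U(c) = 1/(-115 + c)
(-18225 - 40638)*(U(M) - 27366) = (-18225 - 40638)*(1/(-115 + 168) - 27366) = -58863*(1/53 - 27366) = -58863*(-1450397/53) = 85374718611/53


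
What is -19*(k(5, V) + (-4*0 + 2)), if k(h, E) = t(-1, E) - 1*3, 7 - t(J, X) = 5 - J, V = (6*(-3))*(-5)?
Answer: 0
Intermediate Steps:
V = 90 (V = -18*(-5) = 90)
t(J, X) = 2 + J (t(J, X) = 7 - (5 - J) = 7 + (-5 + J) = 2 + J)
k(h, E) = -2 (k(h, E) = (2 - 1) - 1*3 = 1 - 3 = -2)
-19*(k(5, V) + (-4*0 + 2)) = -19*(-2 + (-4*0 + 2)) = -19*(-2 + (0 + 2)) = -19*(-2 + 2) = -19*0 = 0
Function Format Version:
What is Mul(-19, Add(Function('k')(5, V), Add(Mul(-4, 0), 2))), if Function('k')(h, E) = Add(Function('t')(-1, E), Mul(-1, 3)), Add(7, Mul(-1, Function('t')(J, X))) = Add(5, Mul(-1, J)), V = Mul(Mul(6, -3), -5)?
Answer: 0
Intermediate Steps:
V = 90 (V = Mul(-18, -5) = 90)
Function('t')(J, X) = Add(2, J) (Function('t')(J, X) = Add(7, Mul(-1, Add(5, Mul(-1, J)))) = Add(7, Add(-5, J)) = Add(2, J))
Function('k')(h, E) = -2 (Function('k')(h, E) = Add(Add(2, -1), Mul(-1, 3)) = Add(1, -3) = -2)
Mul(-19, Add(Function('k')(5, V), Add(Mul(-4, 0), 2))) = Mul(-19, Add(-2, Add(Mul(-4, 0), 2))) = Mul(-19, Add(-2, Add(0, 2))) = Mul(-19, Add(-2, 2)) = Mul(-19, 0) = 0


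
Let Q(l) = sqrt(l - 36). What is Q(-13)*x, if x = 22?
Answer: 154*I ≈ 154.0*I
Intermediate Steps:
Q(l) = sqrt(-36 + l)
Q(-13)*x = sqrt(-36 - 13)*22 = sqrt(-49)*22 = (7*I)*22 = 154*I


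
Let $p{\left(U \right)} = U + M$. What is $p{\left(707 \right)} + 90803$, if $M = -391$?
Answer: $91119$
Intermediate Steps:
$p{\left(U \right)} = -391 + U$ ($p{\left(U \right)} = U - 391 = -391 + U$)
$p{\left(707 \right)} + 90803 = \left(-391 + 707\right) + 90803 = 316 + 90803 = 91119$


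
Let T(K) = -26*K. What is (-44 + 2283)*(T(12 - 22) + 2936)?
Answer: 7155844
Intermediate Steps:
(-44 + 2283)*(T(12 - 22) + 2936) = (-44 + 2283)*(-26*(12 - 22) + 2936) = 2239*(-26*(-10) + 2936) = 2239*(260 + 2936) = 2239*3196 = 7155844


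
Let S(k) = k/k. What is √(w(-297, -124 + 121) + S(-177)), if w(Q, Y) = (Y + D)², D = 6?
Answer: √10 ≈ 3.1623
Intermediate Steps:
S(k) = 1
w(Q, Y) = (6 + Y)² (w(Q, Y) = (Y + 6)² = (6 + Y)²)
√(w(-297, -124 + 121) + S(-177)) = √((6 + (-124 + 121))² + 1) = √((6 - 3)² + 1) = √(3² + 1) = √(9 + 1) = √10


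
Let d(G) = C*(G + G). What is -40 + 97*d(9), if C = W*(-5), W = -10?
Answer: 87260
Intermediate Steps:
C = 50 (C = -10*(-5) = 50)
d(G) = 100*G (d(G) = 50*(G + G) = 50*(2*G) = 100*G)
-40 + 97*d(9) = -40 + 97*(100*9) = -40 + 97*900 = -40 + 87300 = 87260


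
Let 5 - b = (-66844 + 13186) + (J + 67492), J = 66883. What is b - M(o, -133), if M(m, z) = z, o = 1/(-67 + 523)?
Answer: -80579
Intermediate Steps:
o = 1/456 ≈ 0.0021930
b = -80712 (b = 5 - ((-66844 + 13186) + (66883 + 67492)) = 5 - (-53658 + 134375) = 5 - 1*80717 = 5 - 80717 = -80712)
b - M(o, -133) = -80712 - 1*(-133) = -80712 + 133 = -80579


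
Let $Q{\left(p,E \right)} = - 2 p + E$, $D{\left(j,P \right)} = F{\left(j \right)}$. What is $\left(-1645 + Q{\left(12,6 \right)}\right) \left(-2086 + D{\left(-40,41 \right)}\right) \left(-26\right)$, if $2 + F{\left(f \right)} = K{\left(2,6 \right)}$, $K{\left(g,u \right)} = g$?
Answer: $-90194468$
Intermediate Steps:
$F{\left(f \right)} = 0$ ($F{\left(f \right)} = -2 + 2 = 0$)
$D{\left(j,P \right)} = 0$
$Q{\left(p,E \right)} = E - 2 p$
$\left(-1645 + Q{\left(12,6 \right)}\right) \left(-2086 + D{\left(-40,41 \right)}\right) \left(-26\right) = \left(-1645 + \left(6 - 24\right)\right) \left(-2086 + 0\right) \left(-26\right) = \left(-1645 + \left(6 - 24\right)\right) \left(-2086\right) \left(-26\right) = \left(-1645 - 18\right) \left(-2086\right) \left(-26\right) = \left(-1663\right) \left(-2086\right) \left(-26\right) = 3469018 \left(-26\right) = -90194468$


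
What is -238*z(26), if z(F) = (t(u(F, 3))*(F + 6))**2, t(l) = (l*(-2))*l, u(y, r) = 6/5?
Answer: -1263403008/625 ≈ -2.0214e+6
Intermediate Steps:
u(y, r) = 6/5 (u(y, r) = 6*(1/5) = 6/5)
t(l) = -2*l**2 (t(l) = (-2*l)*l = -2*l**2)
z(F) = (-432/25 - 72*F/25)**2 (z(F) = ((-2*(6/5)**2)*(F + 6))**2 = ((-2*36/25)*(6 + F))**2 = (-72*(6 + F)/25)**2 = (-432/25 - 72*F/25)**2)
-238*z(26) = -1233792*(6 + 26)**2/625 = -1233792*32**2/625 = -1233792*1024/625 = -238*5308416/625 = -1263403008/625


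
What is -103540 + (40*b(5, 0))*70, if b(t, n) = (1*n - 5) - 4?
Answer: -128740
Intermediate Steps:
b(t, n) = -9 + n (b(t, n) = (n - 5) - 4 = (-5 + n) - 4 = -9 + n)
-103540 + (40*b(5, 0))*70 = -103540 + (40*(-9 + 0))*70 = -103540 + (40*(-9))*70 = -103540 - 360*70 = -103540 - 25200 = -128740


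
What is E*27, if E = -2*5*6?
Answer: -1620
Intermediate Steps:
E = -60 (E = -10*6 = -60)
E*27 = -60*27 = -1620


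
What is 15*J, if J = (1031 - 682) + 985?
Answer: 20010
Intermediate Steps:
J = 1334 (J = 349 + 985 = 1334)
15*J = 15*1334 = 20010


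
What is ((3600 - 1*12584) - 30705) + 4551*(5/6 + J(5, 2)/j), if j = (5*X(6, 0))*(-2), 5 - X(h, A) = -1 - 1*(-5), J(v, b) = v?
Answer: -38172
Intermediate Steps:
X(h, A) = 1 (X(h, A) = 5 - (-1 - 1*(-5)) = 5 - (-1 + 5) = 5 - 1*4 = 5 - 4 = 1)
j = -10 (j = (5*1)*(-2) = 5*(-2) = -10)
((3600 - 1*12584) - 30705) + 4551*(5/6 + J(5, 2)/j) = ((3600 - 1*12584) - 30705) + 4551*(5/6 + 5/(-10)) = ((3600 - 12584) - 30705) + 4551*(5*(⅙) + 5*(-⅒)) = (-8984 - 30705) + 4551*(⅚ - ½) = -39689 + 4551*(⅓) = -39689 + 1517 = -38172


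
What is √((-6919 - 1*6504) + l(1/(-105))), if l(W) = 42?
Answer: I*√13381 ≈ 115.68*I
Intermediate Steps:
√((-6919 - 1*6504) + l(1/(-105))) = √((-6919 - 1*6504) + 42) = √((-6919 - 6504) + 42) = √(-13423 + 42) = √(-13381) = I*√13381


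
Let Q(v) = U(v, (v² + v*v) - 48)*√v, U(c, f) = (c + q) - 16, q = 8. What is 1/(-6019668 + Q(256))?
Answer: -1/6015700 ≈ -1.6623e-7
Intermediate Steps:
U(c, f) = -8 + c (U(c, f) = (c + 8) - 16 = (8 + c) - 16 = -8 + c)
Q(v) = √v*(-8 + v) (Q(v) = (-8 + v)*√v = √v*(-8 + v))
1/(-6019668 + Q(256)) = 1/(-6019668 + √256*(-8 + 256)) = 1/(-6019668 + 16*248) = 1/(-6019668 + 3968) = 1/(-6015700) = -1/6015700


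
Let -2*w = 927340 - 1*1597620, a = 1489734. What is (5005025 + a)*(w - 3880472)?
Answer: -23026076914988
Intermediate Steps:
w = 335140 (w = -(927340 - 1*1597620)/2 = -(927340 - 1597620)/2 = -½*(-670280) = 335140)
(5005025 + a)*(w - 3880472) = (5005025 + 1489734)*(335140 - 3880472) = 6494759*(-3545332) = -23026076914988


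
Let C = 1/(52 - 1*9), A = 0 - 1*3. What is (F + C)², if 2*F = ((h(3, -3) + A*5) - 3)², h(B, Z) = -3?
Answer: 359671225/7396 ≈ 48631.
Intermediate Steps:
A = -3 (A = 0 - 3 = -3)
C = 1/43 (C = 1/(52 - 9) = 1/43 ≈ 0.023256)
F = 441/2 (F = ((-3 - 3*5) - 3)²/2 = ((-3 - 15) - 3)²/2 = (-18 - 3)²/2 = (½)*(-21)² = (½)*441 = 441/2 ≈ 220.50)
(F + C)² = (441/2 + 1/43)² = (18965/86)² = 359671225/7396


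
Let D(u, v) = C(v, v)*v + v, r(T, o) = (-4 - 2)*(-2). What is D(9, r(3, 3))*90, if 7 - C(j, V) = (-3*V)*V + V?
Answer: 462240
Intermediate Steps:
r(T, o) = 12 (r(T, o) = -6*(-2) = 12)
C(j, V) = 7 - V + 3*V² (C(j, V) = 7 - ((-3*V)*V + V) = 7 - (-3*V² + V) = 7 - (V - 3*V²) = 7 + (-V + 3*V²) = 7 - V + 3*V²)
D(u, v) = v + v*(7 - v + 3*v²) (D(u, v) = (7 - v + 3*v²)*v + v = v*(7 - v + 3*v²) + v = v + v*(7 - v + 3*v²))
D(9, r(3, 3))*90 = (12*(8 - 1*12 + 3*12²))*90 = (12*(8 - 12 + 3*144))*90 = (12*(8 - 12 + 432))*90 = (12*428)*90 = 5136*90 = 462240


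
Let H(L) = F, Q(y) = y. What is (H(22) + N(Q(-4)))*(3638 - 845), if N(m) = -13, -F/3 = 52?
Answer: -472017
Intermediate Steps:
F = -156 (F = -3*52 = -156)
H(L) = -156
(H(22) + N(Q(-4)))*(3638 - 845) = (-156 - 13)*(3638 - 845) = -169*2793 = -472017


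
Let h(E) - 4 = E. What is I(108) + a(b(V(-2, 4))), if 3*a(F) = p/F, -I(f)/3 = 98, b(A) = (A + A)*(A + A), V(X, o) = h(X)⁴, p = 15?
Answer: -301051/1024 ≈ -294.00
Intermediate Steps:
h(E) = 4 + E
V(X, o) = (4 + X)⁴
b(A) = 4*A² (b(A) = (2*A)*(2*A) = 4*A²)
I(f) = -294 (I(f) = -3*98 = -294)
a(F) = 5/F (a(F) = (15/F)/3 = 5/F)
I(108) + a(b(V(-2, 4))) = -294 + 5/((4*((4 - 2)⁴)²)) = -294 + 5/((4*(2⁴)²)) = -294 + 5/((4*16²)) = -294 + 5/((4*256)) = -294 + 5/1024 = -301051/1024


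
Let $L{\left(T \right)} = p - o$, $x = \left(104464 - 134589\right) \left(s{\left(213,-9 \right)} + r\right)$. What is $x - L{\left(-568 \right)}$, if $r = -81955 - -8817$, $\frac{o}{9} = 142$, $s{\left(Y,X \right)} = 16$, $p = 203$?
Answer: $2202801325$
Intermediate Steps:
$o = 1278$ ($o = 9 \cdot 142 = 1278$)
$r = -73138$ ($r = -81955 + 8817 = -73138$)
$x = 2202800250$ ($x = \left(104464 - 134589\right) \left(16 - 73138\right) = \left(-30125\right) \left(-73122\right) = 2202800250$)
$L{\left(T \right)} = -1075$ ($L{\left(T \right)} = 203 - 1278 = -1075$)
$x - L{\left(-568 \right)} = 2202800250 - -1075 = 2202800250 + 1075 = 2202801325$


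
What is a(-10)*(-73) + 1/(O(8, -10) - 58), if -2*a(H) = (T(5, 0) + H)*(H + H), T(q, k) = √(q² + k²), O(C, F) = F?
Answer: 248199/68 ≈ 3650.0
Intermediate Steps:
T(q, k) = √(k² + q²)
a(H) = -H*(5 + H) (a(H) = -(√(0² + 5²) + H)*(H + H)/2 = -(√(0 + 25) + H)*2*H/2 = -(√25 + H)*2*H/2 = -(5 + H)*2*H/2 = -H*(5 + H))
a(-10)*(-73) + 1/(O(8, -10) - 58) = -1*(-10)*(5 - 10)*(-73) + 1/(-10 - 58) = -1*(-10)*(-5)*(-73) + 1/(-68) = -50*(-73) - 1/68 = 3650 - 1/68 = 248199/68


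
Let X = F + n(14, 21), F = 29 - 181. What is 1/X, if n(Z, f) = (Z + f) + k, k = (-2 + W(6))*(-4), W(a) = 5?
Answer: -1/129 ≈ -0.0077519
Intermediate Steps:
F = -152
k = -12 (k = (-2 + 5)*(-4) = 3*(-4) = -12)
n(Z, f) = -12 + Z + f (n(Z, f) = (Z + f) - 12 = -12 + Z + f)
X = -129 (X = -152 + (-12 + 14 + 21) = -152 + 23 = -129)
1/X = 1/(-129) = -1/129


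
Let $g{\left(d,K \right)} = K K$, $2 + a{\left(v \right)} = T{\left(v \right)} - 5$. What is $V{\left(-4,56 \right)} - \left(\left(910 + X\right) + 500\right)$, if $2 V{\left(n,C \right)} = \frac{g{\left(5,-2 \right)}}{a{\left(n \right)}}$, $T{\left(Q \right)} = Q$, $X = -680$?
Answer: $- \frac{8032}{11} \approx -730.18$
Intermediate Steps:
$a{\left(v \right)} = -7 + v$ ($a{\left(v \right)} = -2 + \left(v - 5\right) = -2 + \left(-5 + v\right) = -7 + v$)
$g{\left(d,K \right)} = K^{2}$
$V{\left(n,C \right)} = \frac{2}{-7 + n}$ ($V{\left(n,C \right)} = \frac{\left(-2\right)^{2} \frac{1}{-7 + n}}{2} = \frac{4 \frac{1}{-7 + n}}{2} = \frac{2}{-7 + n}$)
$V{\left(-4,56 \right)} - \left(\left(910 + X\right) + 500\right) = \frac{2}{-7 - 4} - \left(\left(910 - 680\right) + 500\right) = \frac{2}{-11} - \left(230 + 500\right) = 2 \left(- \frac{1}{11}\right) - 730 = - \frac{2}{11} - 730 = - \frac{8032}{11}$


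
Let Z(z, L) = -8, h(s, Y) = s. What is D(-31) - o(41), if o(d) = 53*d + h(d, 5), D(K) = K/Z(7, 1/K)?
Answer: -17681/8 ≈ -2210.1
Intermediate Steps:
D(K) = -K/8 (D(K) = K/(-8) = K*(-⅛) = -K/8)
o(d) = 54*d (o(d) = 53*d + d = 54*d)
D(-31) - o(41) = -⅛*(-31) - 54*41 = 31/8 - 1*2214 = 31/8 - 2214 = -17681/8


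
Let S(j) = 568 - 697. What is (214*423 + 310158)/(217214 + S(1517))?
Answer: 80136/43417 ≈ 1.8457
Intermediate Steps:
S(j) = -129
(214*423 + 310158)/(217214 + S(1517)) = (214*423 + 310158)/(217214 - 129) = (90522 + 310158)/217085 = 400680*(1/217085) = 80136/43417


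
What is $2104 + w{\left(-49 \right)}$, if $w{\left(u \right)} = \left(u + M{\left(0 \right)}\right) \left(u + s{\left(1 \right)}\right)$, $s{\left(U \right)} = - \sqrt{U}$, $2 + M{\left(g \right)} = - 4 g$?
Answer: $4654$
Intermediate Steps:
$M{\left(g \right)} = -2 - 4 g$
$w{\left(u \right)} = \left(-1 + u\right) \left(-2 + u\right)$ ($w{\left(u \right)} = \left(u - 2\right) \left(u - \sqrt{1}\right) = \left(u + \left(-2 + 0\right)\right) \left(u - 1\right) = \left(u - 2\right) \left(u - 1\right) = \left(-2 + u\right) \left(-1 + u\right) = \left(-1 + u\right) \left(-2 + u\right)$)
$2104 + w{\left(-49 \right)} = 2104 + \left(2 + \left(-49\right)^{2} - -147\right) = 2104 + \left(2 + 2401 + 147\right) = 2104 + 2550 = 4654$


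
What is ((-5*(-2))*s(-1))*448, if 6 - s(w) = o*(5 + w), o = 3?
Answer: -26880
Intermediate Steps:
s(w) = -9 - 3*w (s(w) = 6 - 3*(5 + w) = 6 - (15 + 3*w) = 6 + (-15 - 3*w) = -9 - 3*w)
((-5*(-2))*s(-1))*448 = ((-5*(-2))*(-9 - 3*(-1)))*448 = (10*(-9 + 3))*448 = (10*(-6))*448 = -60*448 = -26880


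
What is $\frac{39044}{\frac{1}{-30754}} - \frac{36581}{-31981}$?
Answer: $- \frac{38401479171075}{31981} \approx -1.2008 \cdot 10^{9}$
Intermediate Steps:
$\frac{39044}{\frac{1}{-30754}} - \frac{36581}{-31981} = \frac{39044}{- \frac{1}{30754}} - - \frac{36581}{31981} = 39044 \left(-30754\right) + \frac{36581}{31981} = -1200759176 + \frac{36581}{31981} = - \frac{38401479171075}{31981}$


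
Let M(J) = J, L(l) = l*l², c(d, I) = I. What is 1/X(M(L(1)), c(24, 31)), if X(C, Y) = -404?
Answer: -1/404 ≈ -0.0024752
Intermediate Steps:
L(l) = l³
1/X(M(L(1)), c(24, 31)) = 1/(-404) = -1/404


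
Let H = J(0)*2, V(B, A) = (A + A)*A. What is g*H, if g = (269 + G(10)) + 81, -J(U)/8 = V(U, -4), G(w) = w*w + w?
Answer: -235520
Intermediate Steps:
G(w) = w + w² (G(w) = w² + w = w + w²)
V(B, A) = 2*A² (V(B, A) = (2*A)*A = 2*A²)
J(U) = -256 (J(U) = -16*(-4)² = -16*16 = -8*32 = -256)
H = -512 (H = -256*2 = -512)
g = 460 (g = (269 + 10*(1 + 10)) + 81 = (269 + 10*11) + 81 = (269 + 110) + 81 = 379 + 81 = 460)
g*H = 460*(-512) = -235520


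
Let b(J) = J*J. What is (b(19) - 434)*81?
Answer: -5913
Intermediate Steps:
b(J) = J²
(b(19) - 434)*81 = (19² - 434)*81 = (361 - 434)*81 = -73*81 = -5913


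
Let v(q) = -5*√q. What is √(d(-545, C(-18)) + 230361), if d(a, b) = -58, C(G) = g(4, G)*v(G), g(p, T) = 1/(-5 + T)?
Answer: √230303 ≈ 479.90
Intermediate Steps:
C(G) = -5*√G/(-5 + G) (C(G) = (-5*√G)/(-5 + G) = -5*√G/(-5 + G))
√(d(-545, C(-18)) + 230361) = √(-58 + 230361) = √230303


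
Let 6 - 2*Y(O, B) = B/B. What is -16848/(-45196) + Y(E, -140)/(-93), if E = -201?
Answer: 726937/2101614 ≈ 0.34589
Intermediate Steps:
Y(O, B) = 5/2 (Y(O, B) = 3 - B/(2*B) = 3 - 1/2*1 = 3 - 1/2 = 5/2)
-16848/(-45196) + Y(E, -140)/(-93) = -16848/(-45196) + (5/2)/(-93) = -16848*(-1/45196) + (5/2)*(-1/93) = 4212/11299 - 5/186 = 726937/2101614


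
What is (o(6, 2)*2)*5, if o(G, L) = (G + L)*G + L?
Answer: 500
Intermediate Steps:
o(G, L) = L + G*(G + L) (o(G, L) = G*(G + L) + L = L + G*(G + L))
(o(6, 2)*2)*5 = ((2 + 6² + 6*2)*2)*5 = ((2 + 36 + 12)*2)*5 = (50*2)*5 = 100*5 = 500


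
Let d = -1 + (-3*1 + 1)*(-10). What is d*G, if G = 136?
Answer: 2584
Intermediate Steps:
d = 19 (d = -1 + (-3 + 1)*(-10) = -1 - 2*(-10) = -1 + 20 = 19)
d*G = 19*136 = 2584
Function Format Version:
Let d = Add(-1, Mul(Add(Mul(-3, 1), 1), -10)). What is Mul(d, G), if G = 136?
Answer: 2584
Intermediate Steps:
d = 19 (d = Add(-1, Mul(Add(-3, 1), -10)) = Add(-1, Mul(-2, -10)) = Add(-1, 20) = 19)
Mul(d, G) = Mul(19, 136) = 2584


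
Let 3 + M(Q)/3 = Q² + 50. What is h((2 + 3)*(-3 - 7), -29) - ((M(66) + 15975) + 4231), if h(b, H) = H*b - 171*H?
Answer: -27006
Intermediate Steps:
M(Q) = 141 + 3*Q² (M(Q) = -9 + 3*(Q² + 50) = -9 + 3*(50 + Q²) = -9 + (150 + 3*Q²) = 141 + 3*Q²)
h(b, H) = -171*H + H*b
h((2 + 3)*(-3 - 7), -29) - ((M(66) + 15975) + 4231) = -29*(-171 + (2 + 3)*(-3 - 7)) - (((141 + 3*66²) + 15975) + 4231) = -29*(-171 + 5*(-10)) - (((141 + 3*4356) + 15975) + 4231) = -29*(-171 - 50) - (((141 + 13068) + 15975) + 4231) = -29*(-221) - ((13209 + 15975) + 4231) = 6409 - (29184 + 4231) = 6409 - 1*33415 = 6409 - 33415 = -27006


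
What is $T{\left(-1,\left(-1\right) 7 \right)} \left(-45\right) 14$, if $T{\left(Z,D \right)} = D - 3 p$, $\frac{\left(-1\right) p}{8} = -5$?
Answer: $80010$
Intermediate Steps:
$p = 40$ ($p = \left(-8\right) \left(-5\right) = 40$)
$T{\left(Z,D \right)} = -120 + D$ ($T{\left(Z,D \right)} = D - 120 = -120 + D$)
$T{\left(-1,\left(-1\right) 7 \right)} \left(-45\right) 14 = \left(-120 - 7\right) \left(-45\right) 14 = \left(-127\right) \left(-45\right) 14 = 5715 \cdot 14 = 80010$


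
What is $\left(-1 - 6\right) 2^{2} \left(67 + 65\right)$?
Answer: $-3696$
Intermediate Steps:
$\left(-1 - 6\right) 2^{2} \left(67 + 65\right) = \left(-7\right) 4 \cdot 132 = \left(-28\right) 132 = -3696$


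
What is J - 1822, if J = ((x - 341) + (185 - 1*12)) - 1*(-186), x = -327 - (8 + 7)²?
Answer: -2356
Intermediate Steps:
x = -552 (x = -327 - 1*15² = -327 - 1*225 = -327 - 225 = -552)
J = -534 (J = ((-552 - 341) + (185 - 1*12)) - 1*(-186) = (-893 + (185 - 12)) + 186 = (-893 + 173) + 186 = -720 + 186 = -534)
J - 1822 = -534 - 1822 = -2356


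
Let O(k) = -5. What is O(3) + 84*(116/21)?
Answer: 459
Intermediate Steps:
O(3) + 84*(116/21) = -5 + 84*(116/21) = -5 + 464 = 459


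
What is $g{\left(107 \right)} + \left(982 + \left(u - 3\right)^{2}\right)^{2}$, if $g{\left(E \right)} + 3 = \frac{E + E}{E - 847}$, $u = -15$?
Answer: $\frac{631084103}{370} \approx 1.7056 \cdot 10^{6}$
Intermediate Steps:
$g{\left(E \right)} = -3 + \frac{2 E}{-847 + E}$ ($g{\left(E \right)} = -3 + \frac{E + E}{E - 847} = -3 + \frac{2 E}{-847 + E}$)
$g{\left(107 \right)} + \left(982 + \left(u - 3\right)^{2}\right)^{2} = \frac{2541 - 107}{-847 + 107} + \left(982 + \left(-15 - 3\right)^{2}\right)^{2} = \frac{2541 - 107}{-740} + \left(982 + \left(-18\right)^{2}\right)^{2} = \left(- \frac{1}{740}\right) 2434 + \left(982 + 324\right)^{2} = - \frac{1217}{370} + 1306^{2} = - \frac{1217}{370} + 1705636 = \frac{631084103}{370}$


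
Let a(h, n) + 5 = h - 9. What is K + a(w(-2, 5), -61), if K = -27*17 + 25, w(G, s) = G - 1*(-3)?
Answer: -447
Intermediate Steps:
w(G, s) = 3 + G (w(G, s) = G + 3 = 3 + G)
a(h, n) = -14 + h (a(h, n) = -5 + (h - 9) = -5 + (-9 + h) = -14 + h)
K = -434 (K = -459 + 25 = -434)
K + a(w(-2, 5), -61) = -434 + (-14 + (3 - 2)) = -434 + (-14 + 1) = -434 - 13 = -447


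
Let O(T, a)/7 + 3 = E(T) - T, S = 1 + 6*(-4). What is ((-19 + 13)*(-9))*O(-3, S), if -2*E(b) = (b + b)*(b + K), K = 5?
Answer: 2268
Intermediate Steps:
E(b) = -b*(5 + b) (E(b) = -(b + b)*(b + 5)/2 = -2*b*(5 + b)/2 = -b*(5 + b))
S = -23 (S = 1 - 24 = -23)
O(T, a) = -21 - 7*T - 7*T*(5 + T) (O(T, a) = -21 + 7*(-T*(5 + T) - T) = -21 + 7*(-T - T*(5 + T)) = -21 + (-7*T - 7*T*(5 + T)) = -21 - 7*T - 7*T*(5 + T))
((-19 + 13)*(-9))*O(-3, S) = ((-19 + 13)*(-9))*(-21 - 7*(-3) - 7*(-3)*(5 - 3)) = (-6*(-9))*(-21 + 21 - 7*(-3)*2) = 54*(-21 + 21 + 42) = 54*42 = 2268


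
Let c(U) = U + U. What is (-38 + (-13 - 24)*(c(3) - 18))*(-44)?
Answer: -17864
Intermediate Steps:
c(U) = 2*U
(-38 + (-13 - 24)*(c(3) - 18))*(-44) = (-38 + (-13 - 24)*(2*3 - 18))*(-44) = (-38 - 37*(6 - 18))*(-44) = (-38 - 37*(-12))*(-44) = (-38 + 444)*(-44) = 406*(-44) = -17864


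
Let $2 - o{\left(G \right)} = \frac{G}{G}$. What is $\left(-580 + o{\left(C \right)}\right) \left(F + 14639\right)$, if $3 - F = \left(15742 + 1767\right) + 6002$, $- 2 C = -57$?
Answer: $5135151$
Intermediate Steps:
$C = \frac{57}{2}$ ($C = \left(- \frac{1}{2}\right) \left(-57\right) = \frac{57}{2} \approx 28.5$)
$o{\left(G \right)} = 1$ ($o{\left(G \right)} = 2 - \frac{G}{G} = 2 - 1 = 1$)
$F = -23508$ ($F = 3 - \left(\left(15742 + 1767\right) + 6002\right) = 3 - \left(17509 + 6002\right) = 3 - 23511 = -23508$)
$\left(-580 + o{\left(C \right)}\right) \left(F + 14639\right) = \left(-580 + 1\right) \left(-23508 + 14639\right) = \left(-579\right) \left(-8869\right) = 5135151$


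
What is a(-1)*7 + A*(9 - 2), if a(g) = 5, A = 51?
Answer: 392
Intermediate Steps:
a(-1)*7 + A*(9 - 2) = 5*7 + 51*(9 - 2) = 35 + 51*7 = 35 + 357 = 392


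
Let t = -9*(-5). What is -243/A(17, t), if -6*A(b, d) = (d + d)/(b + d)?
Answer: 5022/5 ≈ 1004.4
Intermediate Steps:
t = 45
A(b, d) = -d/(3*(b + d)) (A(b, d) = -(d + d)/(6*(b + d)) = -2*d/(6*(b + d)) = -d/(3*(b + d)))
-243/A(17, t) = -243/((-1*45/(3*17 + 3*45))) = -243/((-1*45/(51 + 135))) = -243/((-1*45/186)) = -243/((-1*45*1/186)) = -243/(-15/62) = -243*(-62/15) = 5022/5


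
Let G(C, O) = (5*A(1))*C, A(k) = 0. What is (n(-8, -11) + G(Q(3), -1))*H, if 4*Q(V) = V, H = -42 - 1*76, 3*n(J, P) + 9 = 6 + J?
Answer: 1298/3 ≈ 432.67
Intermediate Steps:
n(J, P) = -1 + J/3 (n(J, P) = -3 + (6 + J)/3 = -3 + (2 + J/3) = -1 + J/3)
H = -118 (H = -42 - 76 = -118)
Q(V) = V/4
G(C, O) = 0 (G(C, O) = (5*0)*C = 0*C = 0)
(n(-8, -11) + G(Q(3), -1))*H = ((-1 + (1/3)*(-8)) + 0)*(-118) = ((-1 - 8/3) + 0)*(-118) = (-11/3 + 0)*(-118) = -11/3*(-118) = 1298/3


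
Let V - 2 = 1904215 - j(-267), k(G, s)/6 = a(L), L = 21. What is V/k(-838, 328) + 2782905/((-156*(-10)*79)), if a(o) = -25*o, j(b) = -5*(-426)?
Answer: -835729819/1437800 ≈ -581.26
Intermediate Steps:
j(b) = 2130
k(G, s) = -3150 (k(G, s) = 6*(-25*21) = 6*(-525) = -3150)
V = 1902087 (V = 2 + (1904215 - 1*2130) = 2 + (1904215 - 2130) = 2 + 1902085 = 1902087)
V/k(-838, 328) + 2782905/((-156*(-10)*79)) = 1902087/(-3150) + 2782905/((-156*(-10)*79)) = 1902087*(-1/3150) + 2782905/((1560*79)) = -211343/350 + 2782905/123240 = -211343/350 + 2782905*(1/123240) = -211343/350 + 185527/8216 = -835729819/1437800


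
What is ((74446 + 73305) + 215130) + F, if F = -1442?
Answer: 361439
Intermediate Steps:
((74446 + 73305) + 215130) + F = ((74446 + 73305) + 215130) - 1442 = (147751 + 215130) - 1442 = 362881 - 1442 = 361439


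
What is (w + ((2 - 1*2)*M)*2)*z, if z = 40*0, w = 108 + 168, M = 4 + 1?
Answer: 0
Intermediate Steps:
M = 5
w = 276
z = 0
(w + ((2 - 1*2)*M)*2)*z = (276 + ((2 - 1*2)*5)*2)*0 = (276 + ((2 - 2)*5)*2)*0 = (276 + (0*5)*2)*0 = (276 + 0*2)*0 = (276 + 0)*0 = 276*0 = 0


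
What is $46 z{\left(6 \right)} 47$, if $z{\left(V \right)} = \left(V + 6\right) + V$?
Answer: $38916$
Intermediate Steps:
$z{\left(V \right)} = 6 + 2 V$ ($z{\left(V \right)} = \left(6 + V\right) + V = 6 + 2 V$)
$46 z{\left(6 \right)} 47 = 46 \left(6 + 2 \cdot 6\right) 47 = 46 \left(6 + 12\right) 47 = 46 \cdot 18 \cdot 47 = 828 \cdot 47 = 38916$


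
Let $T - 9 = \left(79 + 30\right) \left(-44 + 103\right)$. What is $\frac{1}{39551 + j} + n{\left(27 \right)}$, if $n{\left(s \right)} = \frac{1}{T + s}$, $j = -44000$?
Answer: $- \frac{2018}{28771683} \approx -7.0138 \cdot 10^{-5}$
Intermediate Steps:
$T = 6440$ ($T = 9 + \left(79 + 30\right) \left(-44 + 103\right) = 9 + 109 \cdot 59 = 9 + 6431 = 6440$)
$n{\left(s \right)} = \frac{1}{6440 + s}$
$\frac{1}{39551 + j} + n{\left(27 \right)} = \frac{1}{39551 - 44000} + \frac{1}{6440 + 27} = \frac{1}{-4449} + \frac{1}{6467} = - \frac{1}{4449} + \frac{1}{6467} = - \frac{2018}{28771683}$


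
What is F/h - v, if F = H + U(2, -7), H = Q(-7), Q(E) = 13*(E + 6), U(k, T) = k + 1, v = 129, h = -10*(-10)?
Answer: -1291/10 ≈ -129.10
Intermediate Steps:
h = 100
U(k, T) = 1 + k
Q(E) = 78 + 13*E (Q(E) = 13*(6 + E) = 78 + 13*E)
H = -13 (H = 78 + 13*(-7) = 78 - 91 = -13)
F = -10 (F = -13 + (1 + 2) = -13 + 3 = -10)
F/h - v = -10/100 - 1*129 = -10*1/100 - 129 = -1/10 - 129 = -1291/10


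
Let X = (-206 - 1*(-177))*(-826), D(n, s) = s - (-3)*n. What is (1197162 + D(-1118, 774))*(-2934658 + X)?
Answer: -3477074605728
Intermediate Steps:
D(n, s) = s + 3*n
X = 23954 (X = (-206 + 177)*(-826) = -29*(-826) = 23954)
(1197162 + D(-1118, 774))*(-2934658 + X) = (1197162 + (774 + 3*(-1118)))*(-2934658 + 23954) = (1197162 + (774 - 3354))*(-2910704) = (1197162 - 2580)*(-2910704) = 1194582*(-2910704) = -3477074605728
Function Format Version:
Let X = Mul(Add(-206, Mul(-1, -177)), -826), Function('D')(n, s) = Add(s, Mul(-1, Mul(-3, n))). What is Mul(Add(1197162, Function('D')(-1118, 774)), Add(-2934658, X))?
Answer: -3477074605728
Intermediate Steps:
Function('D')(n, s) = Add(s, Mul(3, n))
X = 23954 (X = Mul(Add(-206, 177), -826) = Mul(-29, -826) = 23954)
Mul(Add(1197162, Function('D')(-1118, 774)), Add(-2934658, X)) = Mul(Add(1197162, Add(774, Mul(3, -1118))), Add(-2934658, 23954)) = Mul(Add(1197162, Add(774, -3354)), -2910704) = Mul(Add(1197162, -2580), -2910704) = Mul(1194582, -2910704) = -3477074605728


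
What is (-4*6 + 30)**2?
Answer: 36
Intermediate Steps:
(-4*6 + 30)**2 = (-24 + 30)**2 = 6**2 = 36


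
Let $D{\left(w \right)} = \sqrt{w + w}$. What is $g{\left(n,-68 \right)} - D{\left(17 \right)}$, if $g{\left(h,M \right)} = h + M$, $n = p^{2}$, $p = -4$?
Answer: $-52 - \sqrt{34} \approx -57.831$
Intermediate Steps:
$n = 16$ ($n = \left(-4\right)^{2} = 16$)
$D{\left(w \right)} = \sqrt{2} \sqrt{w}$ ($D{\left(w \right)} = \sqrt{2 w} = \sqrt{2} \sqrt{w}$)
$g{\left(h,M \right)} = M + h$
$g{\left(n,-68 \right)} - D{\left(17 \right)} = \left(-68 + 16\right) - \sqrt{2} \sqrt{17} = -52 - \sqrt{34}$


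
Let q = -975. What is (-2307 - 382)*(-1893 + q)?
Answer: 7712052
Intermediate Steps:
(-2307 - 382)*(-1893 + q) = (-2307 - 382)*(-1893 - 975) = -2689*(-2868) = 7712052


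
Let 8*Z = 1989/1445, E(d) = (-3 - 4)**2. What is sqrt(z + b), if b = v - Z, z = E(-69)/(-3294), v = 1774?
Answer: sqrt(61803116075910)/186660 ≈ 42.117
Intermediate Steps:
E(d) = 49 (E(d) = (-7)**2 = 49)
Z = 117/680 (Z = (1989/1445)/8 = (1989*(1/1445))/8 = (1/8)*(117/85) = 117/680 ≈ 0.17206)
z = -49/3294 (z = 49/(-3294) = 49*(-1/3294) = -49/3294 ≈ -0.014876)
b = 1206203/680 (b = 1774 - 1*117/680 = 1774 - 117/680 = 1206203/680 ≈ 1773.8)
sqrt(z + b) = sqrt(-49/3294 + 1206203/680) = sqrt(1986599681/1119960) = sqrt(61803116075910)/186660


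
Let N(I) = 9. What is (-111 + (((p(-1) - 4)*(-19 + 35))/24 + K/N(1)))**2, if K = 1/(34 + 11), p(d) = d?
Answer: 2144060416/164025 ≈ 13072.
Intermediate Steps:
K = 1/45 ≈ 0.022222
(-111 + (((p(-1) - 4)*(-19 + 35))/24 + K/N(1)))**2 = (-111 + (((-1 - 4)*(-19 + 35))/24 + (1/45)/9))**2 = (-111 + (-5*16*(1/24) + (1/45)*(1/9)))**2 = (-111 + (-80*1/24 + 1/405))**2 = (-111 + (-10/3 + 1/405))**2 = (-111 - 1349/405)**2 = (-46304/405)**2 = 2144060416/164025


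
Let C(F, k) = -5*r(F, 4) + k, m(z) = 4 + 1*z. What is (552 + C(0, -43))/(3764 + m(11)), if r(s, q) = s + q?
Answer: 489/3779 ≈ 0.12940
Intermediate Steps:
r(s, q) = q + s
m(z) = 4 + z
C(F, k) = -20 + k - 5*F (C(F, k) = -5*(4 + F) + k = (-20 - 5*F) + k = -20 + k - 5*F)
(552 + C(0, -43))/(3764 + m(11)) = (552 + (-20 - 43 - 5*0))/(3764 + (4 + 11)) = (552 + (-20 - 43 + 0))/(3764 + 15) = (552 - 63)/3779 = 489*(1/3779) = 489/3779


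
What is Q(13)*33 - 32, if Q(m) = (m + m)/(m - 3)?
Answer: 269/5 ≈ 53.800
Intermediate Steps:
Q(m) = 2*m/(-3 + m) (Q(m) = (2*m)/(-3 + m) = 2*m/(-3 + m))
Q(13)*33 - 32 = (2*13/(-3 + 13))*33 - 32 = (2*13/10)*33 - 32 = (2*13*(⅒))*33 - 32 = (13/5)*33 - 32 = 429/5 - 32 = 269/5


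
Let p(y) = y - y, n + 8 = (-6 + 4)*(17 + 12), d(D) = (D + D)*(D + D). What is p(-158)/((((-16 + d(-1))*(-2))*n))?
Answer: 0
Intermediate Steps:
d(D) = 4*D² (d(D) = (2*D)*(2*D) = 4*D²)
n = -66 (n = -8 + (-6 + 4)*(17 + 12) = -8 - 2*29 = -8 - 58 = -66)
p(y) = 0
p(-158)/((((-16 + d(-1))*(-2))*n)) = 0/((((-16 + 4*(-1)²)*(-2))*(-66))) = 0/((((-16 + 4*1)*(-2))*(-66))) = 0/((((-16 + 4)*(-2))*(-66))) = 0/((-12*(-2)*(-66))) = 0/((24*(-66))) = 0/(-1584) = 0*(-1/1584) = 0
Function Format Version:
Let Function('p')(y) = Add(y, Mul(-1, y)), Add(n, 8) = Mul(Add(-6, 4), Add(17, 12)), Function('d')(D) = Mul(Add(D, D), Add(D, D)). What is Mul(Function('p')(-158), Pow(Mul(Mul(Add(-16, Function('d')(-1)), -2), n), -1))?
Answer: 0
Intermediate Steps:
Function('d')(D) = Mul(4, Pow(D, 2)) (Function('d')(D) = Mul(Mul(2, D), Mul(2, D)) = Mul(4, Pow(D, 2)))
n = -66 (n = Add(-8, Mul(Add(-6, 4), Add(17, 12))) = Add(-8, Mul(-2, 29)) = Add(-8, -58) = -66)
Function('p')(y) = 0
Mul(Function('p')(-158), Pow(Mul(Mul(Add(-16, Function('d')(-1)), -2), n), -1)) = Mul(0, Pow(Mul(Mul(Add(-16, Mul(4, Pow(-1, 2))), -2), -66), -1)) = Mul(0, Pow(Mul(Mul(Add(-16, Mul(4, 1)), -2), -66), -1)) = Mul(0, Pow(Mul(Mul(Add(-16, 4), -2), -66), -1)) = Mul(0, Pow(Mul(Mul(-12, -2), -66), -1)) = Mul(0, Pow(Mul(24, -66), -1)) = Mul(0, Pow(-1584, -1)) = Mul(0, Rational(-1, 1584)) = 0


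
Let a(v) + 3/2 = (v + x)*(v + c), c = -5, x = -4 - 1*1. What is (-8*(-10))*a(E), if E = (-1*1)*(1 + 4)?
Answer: 7880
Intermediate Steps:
x = -5 (x = -4 - 1 = -5)
E = -5 (E = -1*5 = -5)
a(v) = -3/2 + (-5 + v)² (a(v) = -3/2 + (v - 5)*(v - 5) = -3/2 + (-5 + v)*(-5 + v) = -3/2 + (-5 + v)²)
(-8*(-10))*a(E) = (-8*(-10))*(47/2 + (-5)² - 10*(-5)) = 80*(47/2 + 25 + 50) = 80*(197/2) = 7880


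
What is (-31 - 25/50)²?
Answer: 3969/4 ≈ 992.25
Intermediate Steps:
(-31 - 25/50)² = (-31 - 25*1/50)² = (-31 - ½)² = (-63/2)² = 3969/4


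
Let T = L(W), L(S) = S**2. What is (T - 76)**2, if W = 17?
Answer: 45369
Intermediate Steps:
T = 289 (T = 17**2 = 289)
(T - 76)**2 = (289 - 76)**2 = 213**2 = 45369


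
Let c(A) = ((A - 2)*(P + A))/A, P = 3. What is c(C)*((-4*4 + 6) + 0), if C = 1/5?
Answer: 288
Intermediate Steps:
C = 1/5 ≈ 0.20000
c(A) = (-2 + A)*(3 + A)/A (c(A) = ((A - 2)*(3 + A))/A = ((-2 + A)*(3 + A))/A = (-2 + A)*(3 + A)/A)
c(C)*((-4*4 + 6) + 0) = (1 + 1/5 - 6/1/5)*((-4*4 + 6) + 0) = (1 + 1/5 - 6*5)*((-16 + 6) + 0) = (1 + 1/5 - 30)*(-10 + 0) = -144/5*(-10) = 288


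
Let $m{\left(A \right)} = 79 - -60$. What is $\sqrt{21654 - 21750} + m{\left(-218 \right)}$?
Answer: $139 + 4 i \sqrt{6} \approx 139.0 + 9.798 i$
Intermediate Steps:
$m{\left(A \right)} = 139$ ($m{\left(A \right)} = 79 + 60 = 139$)
$\sqrt{21654 - 21750} + m{\left(-218 \right)} = \sqrt{21654 - 21750} + 139 = \sqrt{-96} + 139 = 4 i \sqrt{6} + 139 = 139 + 4 i \sqrt{6}$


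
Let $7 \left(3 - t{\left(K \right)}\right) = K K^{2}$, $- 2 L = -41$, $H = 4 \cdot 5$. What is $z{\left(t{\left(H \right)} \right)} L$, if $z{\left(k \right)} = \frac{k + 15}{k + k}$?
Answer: $\frac{161417}{15958} \approx 10.115$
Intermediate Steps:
$H = 20$
$L = \frac{41}{2}$ ($L = \left(- \frac{1}{2}\right) \left(-41\right) = \frac{41}{2} \approx 20.5$)
$t{\left(K \right)} = 3 - \frac{K^{3}}{7}$ ($t{\left(K \right)} = 3 - \frac{K K^{2}}{7} = 3 - \frac{K^{3}}{7}$)
$z{\left(k \right)} = \frac{15 + k}{2 k}$
$z{\left(t{\left(H \right)} \right)} L = \frac{15 + \left(3 - \frac{20^{3}}{7}\right)}{2 \left(3 - \frac{20^{3}}{7}\right)} \frac{41}{2} = \frac{15 + \left(3 - \frac{8000}{7}\right)}{2 \left(3 - \frac{8000}{7}\right)} \frac{41}{2} = \frac{15 - \frac{7979}{7}}{2 \left(- \frac{7979}{7}\right)} \frac{41}{2} = \frac{1}{2} \left(- \frac{7}{7979}\right) \left(- \frac{7874}{7}\right) \frac{41}{2} = \frac{3937}{7979} \cdot \frac{41}{2} = \frac{161417}{15958}$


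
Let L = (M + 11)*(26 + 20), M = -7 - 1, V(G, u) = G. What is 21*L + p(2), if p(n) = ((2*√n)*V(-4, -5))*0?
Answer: 2898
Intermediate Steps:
M = -8
L = 138 (L = (-8 + 11)*(26 + 20) = 3*46 = 138)
p(n) = 0 (p(n) = ((2*√n)*(-4))*0 = -8*√n*0 = 0)
21*L + p(2) = 21*138 + 0 = 2898 + 0 = 2898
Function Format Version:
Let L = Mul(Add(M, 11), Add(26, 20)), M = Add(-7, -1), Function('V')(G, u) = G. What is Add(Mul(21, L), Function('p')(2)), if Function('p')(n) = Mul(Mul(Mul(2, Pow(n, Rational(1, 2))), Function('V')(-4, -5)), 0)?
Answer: 2898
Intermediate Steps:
M = -8
L = 138 (L = Mul(Add(-8, 11), Add(26, 20)) = Mul(3, 46) = 138)
Function('p')(n) = 0 (Function('p')(n) = Mul(Mul(Mul(2, Pow(n, Rational(1, 2))), -4), 0) = Mul(Mul(-8, Pow(n, Rational(1, 2))), 0) = 0)
Add(Mul(21, L), Function('p')(2)) = Add(Mul(21, 138), 0) = Add(2898, 0) = 2898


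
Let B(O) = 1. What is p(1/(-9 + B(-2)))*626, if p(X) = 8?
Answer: 5008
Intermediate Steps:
p(1/(-9 + B(-2)))*626 = 8*626 = 5008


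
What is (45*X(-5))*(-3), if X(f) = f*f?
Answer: -3375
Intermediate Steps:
X(f) = f²
(45*X(-5))*(-3) = (45*(-5)²)*(-3) = (45*25)*(-3) = 1125*(-3) = -3375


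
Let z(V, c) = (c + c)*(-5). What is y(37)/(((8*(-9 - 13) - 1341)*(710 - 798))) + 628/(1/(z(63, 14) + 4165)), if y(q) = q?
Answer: 9119941601/3608 ≈ 2.5277e+6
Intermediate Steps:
z(V, c) = -10*c (z(V, c) = (2*c)*(-5) = -10*c)
y(37)/(((8*(-9 - 13) - 1341)*(710 - 798))) + 628/(1/(z(63, 14) + 4165)) = 37/(((8*(-9 - 13) - 1341)*(710 - 798))) + 628/(1/(-10*14 + 4165)) = 37/(((8*(-22) - 1341)*(-88))) + 628/(1/(-140 + 4165)) = 37/(((-176 - 1341)*(-88))) + 628/(1/4025) = 37/((-1517*(-88))) + 628/(1/4025) = 37/133496 + 628*4025 = 37*(1/133496) + 2527700 = 1/3608 + 2527700 = 9119941601/3608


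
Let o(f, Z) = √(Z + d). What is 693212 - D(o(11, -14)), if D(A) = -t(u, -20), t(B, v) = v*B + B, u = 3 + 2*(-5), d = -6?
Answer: 693345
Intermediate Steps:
o(f, Z) = √(-6 + Z) (o(f, Z) = √(Z - 6) = √(-6 + Z))
u = -7 (u = 3 - 10 = -7)
t(B, v) = B + B*v (t(B, v) = B*v + B = B + B*v)
D(A) = -133 (D(A) = -(-7)*(1 - 20) = -(-7)*(-19) = -1*133 = -133)
693212 - D(o(11, -14)) = 693212 - 1*(-133) = 693212 + 133 = 693345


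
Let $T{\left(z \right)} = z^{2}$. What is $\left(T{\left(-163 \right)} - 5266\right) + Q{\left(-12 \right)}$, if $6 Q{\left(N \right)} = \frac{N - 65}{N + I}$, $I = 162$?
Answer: $\frac{19172623}{900} \approx 21303.0$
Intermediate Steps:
$Q{\left(N \right)} = \frac{-65 + N}{6 \left(162 + N\right)}$ ($Q{\left(N \right)} = \frac{\left(N - 65\right) \frac{1}{N + 162}}{6} = \frac{\left(-65 + N\right) \frac{1}{162 + N}}{6} = \frac{\frac{1}{162 + N} \left(-65 + N\right)}{6} = \frac{-65 + N}{6 \left(162 + N\right)}$)
$\left(T{\left(-163 \right)} - 5266\right) + Q{\left(-12 \right)} = \left(\left(-163\right)^{2} - 5266\right) + \frac{-65 - 12}{6 \left(162 - 12\right)} = \left(26569 - 5266\right) + \frac{1}{6} \cdot \frac{1}{150} \left(-77\right) = 21303 + \frac{1}{6} \cdot \frac{1}{150} \left(-77\right) = 21303 - \frac{77}{900} = \frac{19172623}{900}$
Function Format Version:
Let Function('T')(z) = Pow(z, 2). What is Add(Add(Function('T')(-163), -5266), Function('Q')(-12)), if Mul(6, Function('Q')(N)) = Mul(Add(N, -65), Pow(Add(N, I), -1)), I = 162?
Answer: Rational(19172623, 900) ≈ 21303.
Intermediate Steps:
Function('Q')(N) = Mul(Rational(1, 6), Pow(Add(162, N), -1), Add(-65, N)) (Function('Q')(N) = Mul(Rational(1, 6), Mul(Add(N, -65), Pow(Add(N, 162), -1))) = Mul(Rational(1, 6), Mul(Add(-65, N), Pow(Add(162, N), -1))) = Mul(Rational(1, 6), Mul(Pow(Add(162, N), -1), Add(-65, N))) = Mul(Rational(1, 6), Pow(Add(162, N), -1), Add(-65, N)))
Add(Add(Function('T')(-163), -5266), Function('Q')(-12)) = Add(Add(Pow(-163, 2), -5266), Mul(Rational(1, 6), Pow(Add(162, -12), -1), Add(-65, -12))) = Add(Add(26569, -5266), Mul(Rational(1, 6), Pow(150, -1), -77)) = Add(21303, Mul(Rational(1, 6), Rational(1, 150), -77)) = Add(21303, Rational(-77, 900)) = Rational(19172623, 900)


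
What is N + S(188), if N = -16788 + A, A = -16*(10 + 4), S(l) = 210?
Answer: -16802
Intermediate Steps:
A = -224 (A = -16*14 = -224)
N = -17012 (N = -16788 - 224 = -17012)
N + S(188) = -17012 + 210 = -16802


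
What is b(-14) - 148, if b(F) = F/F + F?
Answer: -161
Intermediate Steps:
b(F) = 1 + F
b(-14) - 148 = (1 - 14) - 148 = -13 - 148 = -161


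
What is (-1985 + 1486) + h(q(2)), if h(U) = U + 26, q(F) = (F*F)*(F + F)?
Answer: -457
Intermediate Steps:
q(F) = 2*F³ (q(F) = F²*(2*F) = 2*F³)
h(U) = 26 + U
(-1985 + 1486) + h(q(2)) = (-1985 + 1486) + (26 + 2*2³) = -499 + (26 + 2*8) = -499 + (26 + 16) = -499 + 42 = -457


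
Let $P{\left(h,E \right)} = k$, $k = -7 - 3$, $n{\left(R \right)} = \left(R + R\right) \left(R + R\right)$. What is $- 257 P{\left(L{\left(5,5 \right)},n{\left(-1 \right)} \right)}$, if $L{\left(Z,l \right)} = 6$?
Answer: $2570$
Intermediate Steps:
$n{\left(R \right)} = 4 R^{2}$ ($n{\left(R \right)} = 2 R 2 R = 4 R^{2}$)
$k = -10$ ($k = -7 - 3 = -10$)
$P{\left(h,E \right)} = -10$
$- 257 P{\left(L{\left(5,5 \right)},n{\left(-1 \right)} \right)} = \left(-257\right) \left(-10\right) = 2570$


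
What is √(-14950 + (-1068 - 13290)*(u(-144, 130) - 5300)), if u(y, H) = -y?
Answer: √74014898 ≈ 8603.2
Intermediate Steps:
√(-14950 + (-1068 - 13290)*(u(-144, 130) - 5300)) = √(-14950 + (-1068 - 13290)*(-1*(-144) - 5300)) = √(-14950 - 14358*(144 - 5300)) = √(-14950 - 14358*(-5156)) = √(-14950 + 74029848) = √74014898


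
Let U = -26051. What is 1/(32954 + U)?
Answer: 1/6903 ≈ 0.00014486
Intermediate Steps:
1/(32954 + U) = 1/(32954 - 26051) = 1/6903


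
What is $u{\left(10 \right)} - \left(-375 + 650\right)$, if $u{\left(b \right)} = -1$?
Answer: $-276$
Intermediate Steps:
$u{\left(10 \right)} - \left(-375 + 650\right) = -1 - \left(-375 + 650\right) = -1 - 275 = -276$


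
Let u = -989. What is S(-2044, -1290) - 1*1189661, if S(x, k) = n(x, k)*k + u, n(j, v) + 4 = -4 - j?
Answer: -3817090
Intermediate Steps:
n(j, v) = -8 - j (n(j, v) = -4 + (-4 - j) = -8 - j)
S(x, k) = -989 + k*(-8 - x) (S(x, k) = (-8 - x)*k - 989 = k*(-8 - x) - 989 = -989 + k*(-8 - x))
S(-2044, -1290) - 1*1189661 = (-989 - 1*(-1290)*(8 - 2044)) - 1*1189661 = (-989 - 1*(-1290)*(-2036)) - 1189661 = (-989 - 2626440) - 1189661 = -2627429 - 1189661 = -3817090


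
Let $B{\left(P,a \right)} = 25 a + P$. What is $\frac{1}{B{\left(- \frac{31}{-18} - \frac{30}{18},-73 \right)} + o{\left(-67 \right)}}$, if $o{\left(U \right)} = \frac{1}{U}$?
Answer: $- \frac{1206}{2200901} \approx -0.00054796$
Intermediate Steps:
$B{\left(P,a \right)} = P + 25 a$
$\frac{1}{B{\left(- \frac{31}{-18} - \frac{30}{18},-73 \right)} + o{\left(-67 \right)}} = \frac{1}{\left(\left(- \frac{31}{-18} - \frac{30}{18}\right) + 25 \left(-73\right)\right) + \frac{1}{-67}} = \frac{1}{\left(\left(\left(-31\right) \left(- \frac{1}{18}\right) - \frac{5}{3}\right) - 1825\right) - \frac{1}{67}} = \frac{1}{\left(\left(\frac{31}{18} - \frac{5}{3}\right) - 1825\right) - \frac{1}{67}} = \frac{1}{\left(\frac{1}{18} - 1825\right) - \frac{1}{67}} = \frac{1}{- \frac{32849}{18} - \frac{1}{67}} = \frac{1}{- \frac{2200901}{1206}} = - \frac{1206}{2200901}$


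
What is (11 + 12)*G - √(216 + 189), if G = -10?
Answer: -230 - 9*√5 ≈ -250.12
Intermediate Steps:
(11 + 12)*G - √(216 + 189) = (11 + 12)*(-10) - √(216 + 189) = 23*(-10) - √405 = -230 - 9*√5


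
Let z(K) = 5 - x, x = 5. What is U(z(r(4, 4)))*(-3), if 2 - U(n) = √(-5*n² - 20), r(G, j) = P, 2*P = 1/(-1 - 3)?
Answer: -6 + 6*I*√5 ≈ -6.0 + 13.416*I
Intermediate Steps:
P = -⅛ (P = 1/(2*(-1 - 3)) = (½)/(-4) = (½)*(-¼) = -⅛ ≈ -0.12500)
r(G, j) = -⅛
z(K) = 0 (z(K) = 5 - 1*5 = 5 - 5 = 0)
U(n) = 2 - √(-20 - 5*n²) (U(n) = 2 - √(-5*n² - 20) = 2 - √(-20 - 5*n²))
U(z(r(4, 4)))*(-3) = (2 - √(-20 - 5*0²))*(-3) = (2 - √(-20 - 5*0))*(-3) = (2 - √(-20 + 0))*(-3) = (2 - √(-20))*(-3) = (2 - 2*I*√5)*(-3) = -6 + 6*I*√5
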